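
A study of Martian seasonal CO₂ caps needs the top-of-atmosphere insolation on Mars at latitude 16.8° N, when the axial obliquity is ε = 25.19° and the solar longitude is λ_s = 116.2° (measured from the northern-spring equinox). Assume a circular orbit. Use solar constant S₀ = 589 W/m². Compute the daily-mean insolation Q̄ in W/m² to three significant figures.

Q̄ ≈ 200 W/m²

Solar declination: sin δ = sin ε · sin λ_s = sin 25.19° × sin 116.2° = 0.38189, so δ = +22.451°.
cos H₀ = −tan(+16.8°) tan(+22.451°) = -0.1248, H₀ = 1.6959 rad.
Bracket: H₀ sin φ sin δ + cos φ cos δ sin H₀ = 1.6959×0.28903×0.38189 + 0.95732×0.92421×0.99219 = 0.187189 + 0.877855 = 1.065044.
Q̄ = (S₀/π) × [bracket] = (589/π) × 1.065044 = 199.7 W/m².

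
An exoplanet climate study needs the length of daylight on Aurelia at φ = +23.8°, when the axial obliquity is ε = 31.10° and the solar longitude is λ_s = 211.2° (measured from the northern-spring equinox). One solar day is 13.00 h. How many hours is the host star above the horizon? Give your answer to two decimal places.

Solar declination: sin δ = sin ε · sin λ_s = sin 31.10° × sin 211.2° = -0.26758, so δ = -15.520°.
cos H₀ = −tan φ · tan δ = −tan(+23.8°) × tan(-15.520°) = 0.1225, so H₀ = 1.4480 rad = 82.96°.
Daylight = 2H₀/(2π) × 13.00 h = (1.4480/π) × 13.00 = 5.99 h.

5.99 h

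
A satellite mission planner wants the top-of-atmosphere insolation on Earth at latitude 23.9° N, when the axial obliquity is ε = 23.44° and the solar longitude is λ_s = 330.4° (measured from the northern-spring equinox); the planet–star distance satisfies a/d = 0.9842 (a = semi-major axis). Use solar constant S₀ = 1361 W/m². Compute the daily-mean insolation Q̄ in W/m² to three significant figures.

Q̄ ≈ 325 W/m²

Solar declination: sin δ = sin ε · sin λ_s = sin 23.44° × sin 330.4° = -0.19648, so δ = -11.331°.
cos H₀ = −tan(+23.9°) tan(-11.331°) = 0.0888, H₀ = 1.4819 rad.
Bracket: H₀ sin φ sin δ + cos φ cos δ sin H₀ = 1.4819×0.40514×-0.19648 + 0.91425×0.98051×0.99605 = -0.117962 + 0.892890 = 0.774928.
Inverse-square distance factor (a/d)² = 0.9842² = 0.968650.
Q̄ = (S₀/π) × 0.968650 × [bracket] = (1361/π) × 0.968650 × 0.774928 = 325.2 W/m².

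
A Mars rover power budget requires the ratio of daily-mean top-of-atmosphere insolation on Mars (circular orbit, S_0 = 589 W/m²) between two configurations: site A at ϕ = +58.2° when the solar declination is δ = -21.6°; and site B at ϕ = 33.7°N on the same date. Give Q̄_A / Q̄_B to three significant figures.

Q̄_A / Q̄_B ≈ 0.213

— Configuration A (ϕ=+58.2°):
cos h₀ = −tan(+58.2°) tan(-21.600°) = 0.6386, h₀ = 0.8782 rad.
Bracket: h₀ sin ϕ sin δ + cos ϕ cos δ sin h₀ = 0.8782×0.84989×-0.36812 + 0.52696×0.92978×0.76957 = -0.274755 + 0.377056 = 0.102301.
Q̄ = (S_0/π) × [bracket] = (589/π) × 0.102301 = 19.180 W/m².
— Configuration B (ϕ=+33.7°):
cos h₀ = −tan(+33.7°) tan(-21.600°) = 0.2641, h₀ = 1.3036 rad.
Bracket: h₀ sin ϕ sin δ + cos ϕ cos δ sin h₀ = 1.3036×0.55484×-0.36812 + 0.83195×0.92978×0.96451 = -0.266257 + 0.746078 = 0.479821.
Q̄ = (S_0/π) × [bracket] = (589/π) × 0.479821 = 89.959 W/m².
Ratio Q̄_A / Q̄_B = 19.180 / 89.959 = 0.2132.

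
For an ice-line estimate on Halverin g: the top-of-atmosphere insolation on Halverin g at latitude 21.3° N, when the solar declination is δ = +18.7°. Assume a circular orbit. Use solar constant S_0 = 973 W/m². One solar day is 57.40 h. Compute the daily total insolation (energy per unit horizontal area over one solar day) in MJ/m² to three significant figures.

cos h₀ = −tan(+21.3°) tan(+18.700°) = -0.1320, h₀ = 1.7032 rad.
Bracket: h₀ sin ϕ sin δ + cos ϕ cos δ sin h₀ = 1.7032×0.36325×0.32061 + 0.93169×0.94721×0.99125 = 0.198357 + 0.874784 = 1.073141.
Q̄ = (S_0/π) × [bracket] = (973/π) × 1.073141 = 332.37 W/m².
Daily total = Q̄ × 57.40 h × 3600 s/h = 332.37 × 57.40 × 3600 / 10⁶ = 68.68 MJ/m².

68.7 MJ/m²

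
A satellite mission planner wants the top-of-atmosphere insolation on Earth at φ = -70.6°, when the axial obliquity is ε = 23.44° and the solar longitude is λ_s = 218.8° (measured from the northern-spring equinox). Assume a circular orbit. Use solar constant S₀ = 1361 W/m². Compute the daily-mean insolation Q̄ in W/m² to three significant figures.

Q̄ ≈ 339 W/m²

Solar declination: sin δ = sin ε · sin λ_s = sin 23.44° × sin 218.8° = -0.24926, so δ = -14.433°.
cos H₀ = −tan(-70.6°) tan(-14.433°) = -0.7309, H₀ = 2.3904 rad.
Bracket: H₀ sin φ sin δ + cos φ cos δ sin H₀ = 2.3904×-0.94322×-0.24926 + 0.33216×0.96844×0.68252 = 0.562000 + 0.219551 = 0.781551.
Q̄ = (S₀/π) × [bracket] = (1361/π) × 0.781551 = 338.6 W/m².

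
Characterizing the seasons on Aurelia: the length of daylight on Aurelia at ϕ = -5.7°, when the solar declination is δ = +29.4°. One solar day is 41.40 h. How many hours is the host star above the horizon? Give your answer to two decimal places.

19.96 h

cos h₀ = −tan ϕ · tan δ = −tan(-5.7°) × tan(+29.400°) = 0.0562, so h₀ = 1.5145 rad = 86.78°.
Daylight = 2h₀/(2π) × 41.40 h = (1.5145/π) × 41.40 = 19.96 h.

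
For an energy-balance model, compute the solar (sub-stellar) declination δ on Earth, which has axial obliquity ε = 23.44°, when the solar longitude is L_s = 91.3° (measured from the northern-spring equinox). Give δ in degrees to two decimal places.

δ = +23.43°

sin δ = sin ε · sin L_s = sin 23.44° × sin 91.3° = 0.397686.
δ = arcsin(0.397686) = +23.43°.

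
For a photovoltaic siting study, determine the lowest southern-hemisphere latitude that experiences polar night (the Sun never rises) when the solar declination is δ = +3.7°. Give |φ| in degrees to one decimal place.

|φ| = 86.3°

Polar night requires cos H₀ = −tan φ tan δ ≥ 1, i.e. tan φ tan δ ≤ −1.
The boundary is |tan φ| · |tan δ| = 1, so |φ| = 90° − |δ| = 90° − 3.7° = 86.3° in the southern hemisphere.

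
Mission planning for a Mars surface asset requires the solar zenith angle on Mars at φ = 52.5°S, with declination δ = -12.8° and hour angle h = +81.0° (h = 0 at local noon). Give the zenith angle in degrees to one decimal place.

cos θ_z = sin φ sin δ + cos φ cos δ cos h = 0.175766 + 0.092865 = 0.268631.
θ_z = arccos(0.268631) = 74.4°.

θ_z = 74.4°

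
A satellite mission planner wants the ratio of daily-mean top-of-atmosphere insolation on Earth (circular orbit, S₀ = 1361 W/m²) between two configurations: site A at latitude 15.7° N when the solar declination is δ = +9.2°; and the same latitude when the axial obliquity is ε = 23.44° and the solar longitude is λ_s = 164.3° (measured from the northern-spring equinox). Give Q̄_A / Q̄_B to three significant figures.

— Configuration A (φ=+15.7°):
cos H₀ = −tan(+15.7°) tan(+9.200°) = -0.0455, H₀ = 1.6163 rad.
Bracket: H₀ sin φ sin δ + cos φ cos δ sin H₀ = 1.6163×0.27060×0.15988 + 0.96269×0.98714×0.99896 = 0.069927 + 0.949321 = 1.019248.
Q̄ = (S₀/π) × [bracket] = (1361/π) × 1.019248 = 441.56 W/m².
— Configuration B (φ=+15.7°):
Solar declination: sin δ = sin ε · sin λ_s = sin 23.44° × sin 164.3° = 0.10764, so δ = +6.179°.
cos H₀ = −tan(+15.7°) tan(+6.179°) = -0.0304, H₀ = 1.6012 rad.
Bracket: H₀ sin φ sin δ + cos φ cos δ sin H₀ = 1.6012×0.27060×0.10764 + 0.96269×0.99419×0.99954 = 0.046639 + 0.956657 = 1.003296.
Q̄ = (S₀/π) × [bracket] = (1361/π) × 1.003296 = 434.65 W/m².
Ratio Q̄_A / Q̄_B = 441.56 / 434.65 = 1.016.

Q̄_A / Q̄_B ≈ 1.02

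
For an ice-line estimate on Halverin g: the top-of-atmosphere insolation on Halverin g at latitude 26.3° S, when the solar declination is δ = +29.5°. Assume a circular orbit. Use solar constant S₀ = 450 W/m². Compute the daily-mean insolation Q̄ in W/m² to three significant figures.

Q̄ ≈ 67.1 W/m²

cos H₀ = −tan(-26.3°) tan(+29.500°) = 0.2796, H₀ = 1.2874 rad.
Bracket: H₀ sin φ sin δ + cos φ cos δ sin H₀ = 1.2874×-0.44307×0.49242 + 0.89649×0.87036×0.96011 = -0.280880 + 0.749144 = 0.468264.
Q̄ = (S₀/π) × [bracket] = (450/π) × 0.468264 = 67.07 W/m².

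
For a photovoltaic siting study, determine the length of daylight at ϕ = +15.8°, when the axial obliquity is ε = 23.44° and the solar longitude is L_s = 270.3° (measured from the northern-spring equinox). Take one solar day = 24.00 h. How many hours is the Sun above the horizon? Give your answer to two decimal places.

Solar declination: sin δ = sin ε · sin L_s = sin 23.44° × sin 270.3° = -0.39778, so δ = -23.440°.
cos h₀ = −tan ϕ · tan δ = −tan(+15.8°) × tan(-23.440°) = 0.1227, so h₀ = 1.4478 rad = 82.95°.
Daylight = 2h₀/(2π) × 24.00 h = (1.4478/π) × 24.00 = 11.06 h.

11.06 h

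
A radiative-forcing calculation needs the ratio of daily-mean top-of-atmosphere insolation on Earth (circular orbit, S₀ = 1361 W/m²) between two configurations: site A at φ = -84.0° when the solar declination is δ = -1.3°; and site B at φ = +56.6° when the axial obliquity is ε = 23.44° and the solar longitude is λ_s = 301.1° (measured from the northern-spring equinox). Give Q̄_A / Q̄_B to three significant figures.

— Configuration A (φ=-84.0°):
cos H₀ = −tan(-84.0°) tan(-1.300°) = -0.2159, H₀ = 1.7884 rad.
Bracket: H₀ sin φ sin δ + cos φ cos δ sin H₀ = 1.7884×-0.99452×-0.02269 + 0.10453×0.99974×0.97641 = 0.040356 + 0.102038 = 0.142394.
Q̄ = (S₀/π) × [bracket] = (1361/π) × 0.142394 = 61.688 W/m².
— Configuration B (φ=+56.6°):
Solar declination: sin δ = sin ε · sin λ_s = sin 23.44° × sin 301.1° = -0.34061, so δ = -19.914°.
cos H₀ = −tan(+56.6°) tan(-19.914°) = 0.5494, H₀ = 0.9891 rad.
Bracket: H₀ sin φ sin δ + cos φ cos δ sin H₀ = 0.9891×0.83485×-0.34061 + 0.55048×0.94020×0.83555 = -0.281259 + 0.432448 = 0.151189.
Q̄ = (S₀/π) × [bracket] = (1361/π) × 0.151189 = 65.498 W/m².
Ratio Q̄_A / Q̄_B = 61.688 / 65.498 = 0.9418.

Q̄_A / Q̄_B ≈ 0.942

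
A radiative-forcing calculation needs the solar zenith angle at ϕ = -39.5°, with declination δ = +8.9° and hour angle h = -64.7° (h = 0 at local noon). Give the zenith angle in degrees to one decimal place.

cos θ_z = sin ϕ sin δ + cos ϕ cos δ cos h = -0.098408 + 0.325789 = 0.227381.
θ_z = arccos(0.227381) = 76.9°.

θ_z = 76.9°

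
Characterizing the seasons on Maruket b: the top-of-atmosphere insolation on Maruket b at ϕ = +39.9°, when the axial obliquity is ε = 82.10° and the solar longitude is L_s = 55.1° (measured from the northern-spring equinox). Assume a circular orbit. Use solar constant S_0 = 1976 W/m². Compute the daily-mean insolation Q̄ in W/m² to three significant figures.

Q̄ ≈ 1.03e+03 W/m²

Solar declination: sin δ = sin ε · sin L_s = sin 82.10° × sin 55.1° = 0.81237, so δ = +54.328°.
cos h₀ = −tan(+39.9°) tan(+54.328°) = -1.1648 ≤ −1 ⇒ polar day, h₀ = π.
Bracket: h₀ sin ϕ sin δ + cos ϕ cos δ sin h₀ = 3.1416×0.64145×0.81237 + 0.76717×0.58314×0.00000 = 1.637071 + 0.000000 = 1.637071.
Q̄ = (S_0/π) × [bracket] = (1976/π) × 1.637071 = 1030 W/m².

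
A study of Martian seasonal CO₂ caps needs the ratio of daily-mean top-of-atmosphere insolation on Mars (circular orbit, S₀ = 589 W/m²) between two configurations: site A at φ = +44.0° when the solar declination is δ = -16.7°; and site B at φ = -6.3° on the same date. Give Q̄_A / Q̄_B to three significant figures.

Q̄_A / Q̄_B ≈ 0.404

— Configuration A (φ=+44.0°):
cos H₀ = −tan(+44.0°) tan(-16.700°) = 0.2897, H₀ = 1.2769 rad.
Bracket: H₀ sin φ sin δ + cos φ cos δ sin H₀ = 1.2769×0.69466×-0.28736 + 0.71934×0.95782×0.95711 = -0.254892 + 0.659447 = 0.404555.
Q̄ = (S₀/π) × [bracket] = (589/π) × 0.404555 = 75.848 W/m².
— Configuration B (φ=-6.3°):
cos H₀ = −tan(-6.3°) tan(-16.700°) = -0.0331, H₀ = 1.6039 rad.
Bracket: H₀ sin φ sin δ + cos φ cos δ sin H₀ = 1.6039×-0.10973×-0.28736 + 0.99396×0.95782×0.99945 = 0.050574 + 0.951511 = 1.002085.
Q̄ = (S₀/π) × [bracket] = (589/π) × 1.002085 = 187.88 W/m².
Ratio Q̄_A / Q̄_B = 75.848 / 187.88 = 0.4037.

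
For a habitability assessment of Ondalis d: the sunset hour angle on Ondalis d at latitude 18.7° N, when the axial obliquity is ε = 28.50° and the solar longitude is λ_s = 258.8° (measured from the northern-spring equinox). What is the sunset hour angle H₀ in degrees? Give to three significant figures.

H₀ = 79.7°

Solar declination: sin δ = sin ε · sin λ_s = sin 28.50° × sin 258.8° = -0.46807, so δ = -27.909°.
cos H₀ = −tan φ · tan δ = −tan(+18.7°) × tan(-27.909°) = 0.1793, so H₀ = 1.3905 rad = 79.67°.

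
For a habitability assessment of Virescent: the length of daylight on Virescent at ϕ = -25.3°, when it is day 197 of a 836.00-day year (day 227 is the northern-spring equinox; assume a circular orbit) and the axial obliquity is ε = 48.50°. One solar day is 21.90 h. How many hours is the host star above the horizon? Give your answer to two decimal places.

11.51 h

Solar longitude: L_s = 360° × (197 − 227)/836.00 = -12.919°, i.e. -12.919° + 360° = 347.081°.
sin δ = sin 48.50° × sin 347.081° = -0.16744, so δ = -9.639°.
cos h₀ = −tan ϕ · tan δ = −tan(-25.3°) × tan(-9.639°) = -0.0803, so h₀ = 1.6512 rad = 94.60°.
Daylight = 2h₀/(2π) × 21.90 h = (1.6512/π) × 21.90 = 11.51 h.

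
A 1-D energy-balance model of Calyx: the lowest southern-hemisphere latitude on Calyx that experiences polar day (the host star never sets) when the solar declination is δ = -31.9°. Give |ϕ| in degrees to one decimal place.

|ϕ| = 58.1°

Polar day requires cos h₀ = −tan ϕ tan δ ≤ −1, i.e. tan ϕ tan δ ≥ 1.
The boundary is |tan ϕ| · |tan δ| = 1, so |ϕ| = 90° − |δ| = 90° − 31.9° = 58.1° in the southern hemisphere.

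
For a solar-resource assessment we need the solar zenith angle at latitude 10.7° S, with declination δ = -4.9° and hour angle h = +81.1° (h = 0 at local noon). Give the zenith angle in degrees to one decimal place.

θ_z = 80.4°

cos θ_z = sin φ sin δ + cos φ cos δ cos h = 0.015859 + 0.151465 = 0.167324.
θ_z = arccos(0.167324) = 80.4°.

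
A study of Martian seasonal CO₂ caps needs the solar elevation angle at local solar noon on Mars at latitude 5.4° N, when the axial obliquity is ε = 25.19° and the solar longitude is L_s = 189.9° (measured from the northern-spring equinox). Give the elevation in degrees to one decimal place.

80.4°

Solar declination: sin δ = sin ε · sin L_s = sin 25.19° × sin 189.9° = -0.07318, so δ = -4.196°.
At local noon the hour angle is zero, so the zenith angle equals |ϕ − δ| = |+5.4° − (-4.196°)| = 9.596°.
Elevation = 90° − 9.596° = 80.4°.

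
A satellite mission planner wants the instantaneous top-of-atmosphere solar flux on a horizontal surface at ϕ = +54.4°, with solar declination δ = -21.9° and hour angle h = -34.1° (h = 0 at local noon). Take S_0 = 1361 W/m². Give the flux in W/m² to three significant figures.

196 W/m²

cos θ_z = sin ϕ sin δ + cos ϕ cos δ cos h = -0.303277 + 0.447248 = 0.143971.
Flux = S_0 · cos θ_z = 1361 × 0.143971 = 195.9 W/m².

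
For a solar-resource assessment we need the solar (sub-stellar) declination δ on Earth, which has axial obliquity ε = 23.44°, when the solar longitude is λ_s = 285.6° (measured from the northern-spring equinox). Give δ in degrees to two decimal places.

δ = -22.53°

sin δ = sin ε · sin λ_s = sin 23.44° × sin 285.6° = -0.383135.
δ = arcsin(-0.383135) = -22.53°.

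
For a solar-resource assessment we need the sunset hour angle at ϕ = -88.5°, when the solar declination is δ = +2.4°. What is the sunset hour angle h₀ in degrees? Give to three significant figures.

h₀ = 0.00°

cos h₀ = −tan ϕ · tan δ = 1.6006 ≥ 1, so the Sun never rises (polar night) and h₀ = 0.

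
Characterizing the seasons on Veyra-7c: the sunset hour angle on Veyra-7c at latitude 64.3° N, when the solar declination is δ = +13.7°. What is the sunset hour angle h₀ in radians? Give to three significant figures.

h₀ = 2.10 rad

cos h₀ = −tan ϕ · tan δ = −tan(+64.3°) × tan(+13.700°) = -0.5065, so h₀ = 2.1019 rad = 120.43°.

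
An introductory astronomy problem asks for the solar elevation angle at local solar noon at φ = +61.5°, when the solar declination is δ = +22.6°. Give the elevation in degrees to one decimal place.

51.1°

At local noon the hour angle is zero, so the zenith angle equals |φ − δ| = |+61.5° − (+22.600°)| = 38.900°.
Elevation = 90° − 38.900° = 51.1°.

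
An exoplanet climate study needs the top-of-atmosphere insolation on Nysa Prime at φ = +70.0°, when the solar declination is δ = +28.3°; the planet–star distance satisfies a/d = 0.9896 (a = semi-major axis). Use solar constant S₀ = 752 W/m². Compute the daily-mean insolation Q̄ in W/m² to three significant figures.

cos H₀ = −tan(+70.0°) tan(+28.300°) = -1.4794 ≤ −1 ⇒ polar day, H₀ = π.
Bracket: H₀ sin φ sin δ + cos φ cos δ sin H₀ = 3.1416×0.93969×0.47409 + 0.34202×0.88048×0.00000 = 1.399575 + 0.000000 = 1.399575.
Inverse-square distance factor (a/d)² = 0.9896² = 0.979308.
Q̄ = (S₀/π) × 0.979308 × [bracket] = (752/π) × 0.979308 × 1.399575 = 328.1 W/m².

Q̄ ≈ 328 W/m²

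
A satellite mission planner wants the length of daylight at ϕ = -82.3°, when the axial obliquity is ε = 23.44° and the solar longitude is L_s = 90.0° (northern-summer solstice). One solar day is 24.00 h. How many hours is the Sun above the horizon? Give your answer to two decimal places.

0.00 h

Solar declination: sin δ = sin ε · sin L_s = sin 23.44° × sin 90.0° = 0.39779, so δ = +23.440°.
cos h₀ = −tan ϕ · tan δ = 3.2067 ≥ 1, so the Sun never rises (polar night) and h₀ = 0.
Daylight = 2h₀/(2π) × 24.00 h = (0.0000/π) × 24.00 = 0.00 h.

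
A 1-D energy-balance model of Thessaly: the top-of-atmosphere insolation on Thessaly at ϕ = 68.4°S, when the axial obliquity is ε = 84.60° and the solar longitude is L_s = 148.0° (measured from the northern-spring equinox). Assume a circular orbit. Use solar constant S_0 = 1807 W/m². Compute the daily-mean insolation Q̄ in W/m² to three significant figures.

Q̄ ≈ 0.00 W/m²

Solar declination: sin δ = sin ε · sin L_s = sin 84.60° × sin 148.0° = 0.52757, so δ = +31.841°.
cos h₀ = −tan(-68.4°) tan(+31.841°) = 1.5685 ≥ 1 ⇒ polar night, h₀ = 0 and Q̄ = 0.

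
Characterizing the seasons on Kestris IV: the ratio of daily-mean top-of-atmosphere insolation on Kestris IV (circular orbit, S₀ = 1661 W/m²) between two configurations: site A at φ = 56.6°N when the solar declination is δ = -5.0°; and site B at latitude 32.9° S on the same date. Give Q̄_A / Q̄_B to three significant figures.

— Configuration A (φ=+56.6°):
cos H₀ = −tan(+56.6°) tan(-5.000°) = 0.1327, H₀ = 1.4377 rad.
Bracket: H₀ sin φ sin δ + cos φ cos δ sin H₀ = 1.4377×0.83485×-0.08716 + 0.55048×0.99619×0.99116 = -0.104615 + 0.543535 = 0.438920.
Q̄ = (S₀/π) × [bracket] = (1661/π) × 0.438920 = 232.06 W/m².
— Configuration B (φ=-32.9°):
cos H₀ = −tan(-32.9°) tan(-5.000°) = -0.0566, H₀ = 1.6274 rad.
Bracket: H₀ sin φ sin δ + cos φ cos δ sin H₀ = 1.6274×-0.54317×-0.08716 + 0.83962×0.99619×0.99840 = 0.077046 + 0.835083 = 0.912129.
Q̄ = (S₀/π) × [bracket] = (1661/π) × 0.912129 = 482.25 W/m².
Ratio Q̄_A / Q̄_B = 232.06 / 482.25 = 0.4812.

Q̄_A / Q̄_B ≈ 0.481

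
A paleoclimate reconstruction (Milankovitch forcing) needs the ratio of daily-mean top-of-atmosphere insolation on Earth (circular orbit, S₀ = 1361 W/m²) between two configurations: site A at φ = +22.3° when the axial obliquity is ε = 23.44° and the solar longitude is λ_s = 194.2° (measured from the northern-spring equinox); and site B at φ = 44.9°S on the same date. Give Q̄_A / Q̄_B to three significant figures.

Q̄_A / Q̄_B ≈ 1.06

— Configuration A (φ=+22.3°):
Solar declination: sin δ = sin ε · sin λ_s = sin 23.44° × sin 194.2° = -0.09758, so δ = -5.600°.
cos H₀ = −tan(+22.3°) tan(-5.600°) = 0.0402, H₀ = 1.5306 rad.
Bracket: H₀ sin φ sin δ + cos φ cos δ sin H₀ = 1.5306×0.37946×-0.09758 + 0.92521×0.99523×0.99919 = -0.056675 + 0.920051 = 0.863376.
Q̄ = (S₀/π) × [bracket] = (1361/π) × 0.863376 = 374.03 W/m².
— Configuration B (φ=-44.9°):
cos H₀ = −tan(-44.9°) tan(-5.600°) = -0.0977, H₀ = 1.6687 rad.
Bracket: H₀ sin φ sin δ + cos φ cos δ sin H₀ = 1.6687×-0.70587×-0.09758 + 0.70834×0.99523×0.99522 = 0.114938 + 0.701592 = 0.816530.
Q̄ = (S₀/π) × [bracket] = (1361/π) × 0.816530 = 353.74 W/m².
Ratio Q̄_A / Q̄_B = 374.03 / 353.74 = 1.057.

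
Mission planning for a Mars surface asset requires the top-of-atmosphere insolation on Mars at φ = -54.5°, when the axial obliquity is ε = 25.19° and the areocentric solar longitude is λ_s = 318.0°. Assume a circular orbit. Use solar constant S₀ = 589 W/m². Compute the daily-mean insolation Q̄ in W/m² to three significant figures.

Q̄ ≈ 182 W/m²

sin δ = sin 25.19° × sin 318.0° = -0.28480, so δ = -16.547°.
cos H₀ = −tan(-54.5°) tan(-16.547°) = -0.4165, H₀ = 2.0004 rad.
Bracket: H₀ sin φ sin δ + cos φ cos δ sin H₀ = 2.0004×-0.81412×-0.28480 + 0.58070×0.95859×0.90913 = 0.463815 + 0.506070 = 0.969885.
Q̄ = (S₀/π) × [bracket] = (589/π) × 0.969885 = 181.8 W/m².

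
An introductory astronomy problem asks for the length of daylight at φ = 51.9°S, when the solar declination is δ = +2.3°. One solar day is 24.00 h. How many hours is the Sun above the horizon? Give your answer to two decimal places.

11.61 h

cos H₀ = −tan φ · tan δ = −tan(-51.9°) × tan(+2.300°) = 0.0512, so H₀ = 1.5196 rad = 87.06°.
Daylight = 2H₀/(2π) × 24.00 h = (1.5196/π) × 24.00 = 11.61 h.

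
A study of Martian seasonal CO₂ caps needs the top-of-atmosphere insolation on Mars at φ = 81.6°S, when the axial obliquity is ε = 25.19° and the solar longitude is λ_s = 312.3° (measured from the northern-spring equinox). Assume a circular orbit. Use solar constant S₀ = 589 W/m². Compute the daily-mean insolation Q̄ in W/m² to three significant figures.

Solar declination: sin δ = sin ε · sin λ_s = sin 25.19° × sin 312.3° = -0.31480, so δ = -18.349°.
cos H₀ = −tan(-81.6°) tan(-18.349°) = -2.2460 ≤ −1 ⇒ polar day, H₀ = π.
Bracket: H₀ sin φ sin δ + cos φ cos δ sin H₀ = 3.1416×-0.98927×-0.31480 + 0.14608×0.94916×0.00000 = 0.978364 + 0.000000 = 0.978364.
Q̄ = (S₀/π) × [bracket] = (589/π) × 0.978364 = 183.4 W/m².

Q̄ ≈ 183 W/m²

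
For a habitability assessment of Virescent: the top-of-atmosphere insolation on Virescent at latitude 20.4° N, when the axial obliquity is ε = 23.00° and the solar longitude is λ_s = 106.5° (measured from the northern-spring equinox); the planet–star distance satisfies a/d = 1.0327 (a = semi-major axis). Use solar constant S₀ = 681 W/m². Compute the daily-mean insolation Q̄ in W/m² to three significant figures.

Q̄ ≈ 251 W/m²

Solar declination: sin δ = sin ε · sin λ_s = sin 23.00° × sin 106.5° = 0.37464, so δ = +22.002°.
cos H₀ = −tan(+20.4°) tan(+22.002°) = -0.1503, H₀ = 1.7216 rad.
Bracket: H₀ sin φ sin δ + cos φ cos δ sin H₀ = 1.7216×0.34857×0.37464 + 0.93728×0.92717×0.98864 = 0.224821 + 0.859146 = 1.083967.
Inverse-square distance factor (a/d)² = 1.0327² = 1.066469.
Q̄ = (S₀/π) × 1.066469 × [bracket] = (681/π) × 1.066469 × 1.083967 = 250.6 W/m².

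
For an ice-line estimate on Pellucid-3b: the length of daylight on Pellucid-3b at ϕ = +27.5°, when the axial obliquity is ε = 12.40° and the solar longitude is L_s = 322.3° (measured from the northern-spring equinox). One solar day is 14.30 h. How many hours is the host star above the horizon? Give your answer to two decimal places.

6.84 h

Solar declination: sin δ = sin ε · sin L_s = sin 12.40° × sin 322.3° = -0.13132, so δ = -7.546°.
cos h₀ = −tan ϕ · tan δ = −tan(+27.5°) × tan(-7.546°) = 0.0690, so h₀ = 1.5018 rad = 86.05°.
Daylight = 2h₀/(2π) × 14.30 h = (1.5018/π) × 14.30 = 6.84 h.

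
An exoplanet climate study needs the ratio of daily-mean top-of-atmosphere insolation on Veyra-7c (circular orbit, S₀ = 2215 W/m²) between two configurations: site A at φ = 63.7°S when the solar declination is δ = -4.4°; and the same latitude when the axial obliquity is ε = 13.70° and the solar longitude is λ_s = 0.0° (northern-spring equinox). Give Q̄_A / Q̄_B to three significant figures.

— Configuration A (φ=-63.7°):
cos H₀ = −tan(-63.7°) tan(-4.400°) = -0.1557, H₀ = 1.7271 rad.
Bracket: H₀ sin φ sin δ + cos φ cos δ sin H₀ = 1.7271×-0.89649×-0.07672 + 0.44307×0.99705×0.98781 = 0.118788 + 0.436378 = 0.555166.
Q̄ = (S₀/π) × [bracket] = (2215/π) × 0.555166 = 391.42 W/m².
— Configuration B (φ=-63.7°):
Solar declination: sin δ = sin ε · sin λ_s = sin 13.70° × sin 0.0° = 0.00000, so δ = +0.000°.
cos H₀ = −tan(-63.7°) tan(+0.000°) = 0.0000, H₀ = 1.5708 rad.
Bracket: H₀ sin φ sin δ + cos φ cos δ sin H₀ = 1.5708×-0.89649×0.00000 + 0.44307×1.00000×1.00000 = -0.000000 + 0.443070 = 0.443070.
Q̄ = (S₀/π) × [bracket] = (2215/π) × 0.443070 = 312.39 W/m².
Ratio Q̄_A / Q̄_B = 391.42 / 312.39 = 1.253.

Q̄_A / Q̄_B ≈ 1.25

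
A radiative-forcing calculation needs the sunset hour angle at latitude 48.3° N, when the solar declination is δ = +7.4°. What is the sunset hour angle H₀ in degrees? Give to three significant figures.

cos H₀ = −tan φ · tan δ = −tan(+48.3°) × tan(+7.400°) = -0.1458, so H₀ = 1.7171 rad = 98.38°.

H₀ = 98.4°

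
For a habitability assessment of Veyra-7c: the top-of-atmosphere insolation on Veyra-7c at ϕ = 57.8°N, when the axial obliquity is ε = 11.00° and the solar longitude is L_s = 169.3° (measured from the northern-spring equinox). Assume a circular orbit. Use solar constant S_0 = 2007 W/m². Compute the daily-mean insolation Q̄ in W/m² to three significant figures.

Q̄ ≈ 371 W/m²

Solar declination: sin δ = sin ε · sin L_s = sin 11.00° × sin 169.3° = 0.03543, so δ = +2.030°.
cos h₀ = −tan(+57.8°) tan(+2.030°) = -0.0563, h₀ = 1.6271 rad.
Bracket: h₀ sin ϕ sin δ + cos ϕ cos δ sin h₀ = 1.6271×0.84619×0.03543 + 0.53288×0.99937×0.99841 = 0.048781 + 0.531698 = 0.580479.
Q̄ = (S_0/π) × [bracket] = (2007/π) × 0.580479 = 370.8 W/m².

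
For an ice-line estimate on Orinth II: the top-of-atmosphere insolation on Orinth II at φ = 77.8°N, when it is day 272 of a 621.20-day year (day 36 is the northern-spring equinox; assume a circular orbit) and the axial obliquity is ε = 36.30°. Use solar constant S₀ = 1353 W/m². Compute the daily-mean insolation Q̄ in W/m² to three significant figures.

Solar longitude: λ_s = 360° × (272 − 36)/621.20 = 136.768°.
sin δ = sin 36.30° × sin 136.768° = 0.40551, so δ = +23.923°.
cos H₀ = −tan(+77.8°) tan(+23.923°) = -2.0518 ≤ −1 ⇒ polar day, H₀ = π.
Bracket: H₀ sin φ sin δ + cos φ cos δ sin H₀ = 3.1416×0.97742×0.40551 + 0.21132×0.91409×0.00000 = 1.245184 + 0.000000 = 1.245184.
Q̄ = (S₀/π) × [bracket] = (1353/π) × 1.245184 = 536.3 W/m².

Q̄ ≈ 536 W/m²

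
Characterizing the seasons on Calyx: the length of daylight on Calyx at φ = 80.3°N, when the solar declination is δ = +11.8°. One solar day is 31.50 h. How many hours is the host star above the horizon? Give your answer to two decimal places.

Sunrise equation: cos H₀ = −tan φ · tan δ = -1.2222 ≤ −1, so the host star never sets (polar day) and H₀ = π.
Daylight = 2H₀/(2π) × 31.50 h = (3.1416/π) × 31.50 = 31.50 h.

31.50 h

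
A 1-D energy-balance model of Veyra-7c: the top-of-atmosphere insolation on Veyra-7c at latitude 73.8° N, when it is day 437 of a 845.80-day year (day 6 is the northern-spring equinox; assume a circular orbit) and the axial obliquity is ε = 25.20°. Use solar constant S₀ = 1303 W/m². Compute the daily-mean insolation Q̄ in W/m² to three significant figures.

Q̄ ≈ 100 W/m²

Solar longitude: λ_s = 360° × (437 − 6)/845.80 = 183.448°.
sin δ = sin 25.20° × sin 183.448° = -0.02560, so δ = -1.467°.
cos H₀ = −tan(+73.8°) tan(-1.467°) = 0.0882, H₀ = 1.4825 rad.
Bracket: H₀ sin φ sin δ + cos φ cos δ sin H₀ = 1.4825×0.96029×-0.02560 + 0.27899×0.99967×0.99611 = -0.036445 + 0.277813 = 0.241368.
Q̄ = (S₀/π) × [bracket] = (1303/π) × 0.241368 = 100.1 W/m².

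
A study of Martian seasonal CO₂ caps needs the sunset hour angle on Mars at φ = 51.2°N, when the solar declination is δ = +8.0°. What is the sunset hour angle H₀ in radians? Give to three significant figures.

H₀ = 1.75 rad

cos H₀ = −tan φ · tan δ = −tan(+51.2°) × tan(+8.000°) = -0.1748, so H₀ = 1.7465 rad = 100.07°.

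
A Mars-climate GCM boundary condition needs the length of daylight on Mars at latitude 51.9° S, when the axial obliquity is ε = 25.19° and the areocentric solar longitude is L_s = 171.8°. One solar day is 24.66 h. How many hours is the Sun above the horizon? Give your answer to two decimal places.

11.72 h

sin δ = sin 25.19° × sin 171.8° = 0.06071, so δ = +3.480°.
cos h₀ = −tan ϕ · tan δ = −tan(-51.9°) × tan(+3.480°) = 0.0776, so h₀ = 1.4932 rad = 85.55°.
Daylight = 2h₀/(2π) × 24.66 h = (1.4932/π) × 24.66 = 11.72 h.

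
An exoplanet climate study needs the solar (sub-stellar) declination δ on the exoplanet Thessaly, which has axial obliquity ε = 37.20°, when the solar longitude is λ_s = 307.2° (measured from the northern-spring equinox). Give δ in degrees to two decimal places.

δ = -28.79°

sin δ = sin ε · sin λ_s = sin 37.20° × sin 307.2° = -0.481581.
δ = arcsin(-0.481581) = -28.79°.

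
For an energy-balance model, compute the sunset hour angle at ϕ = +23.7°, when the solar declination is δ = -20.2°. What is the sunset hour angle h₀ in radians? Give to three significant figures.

h₀ = 1.41 rad

cos h₀ = −tan ϕ · tan δ = −tan(+23.7°) × tan(-20.200°) = 0.1615, so h₀ = 1.4086 rad = 80.71°.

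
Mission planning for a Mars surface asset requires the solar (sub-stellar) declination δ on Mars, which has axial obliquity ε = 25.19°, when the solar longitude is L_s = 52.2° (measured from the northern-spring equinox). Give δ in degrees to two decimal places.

δ = +19.65°

sin δ = sin ε · sin L_s = sin 25.19° × sin 52.2° = 0.336307.
δ = arcsin(0.336307) = +19.65°.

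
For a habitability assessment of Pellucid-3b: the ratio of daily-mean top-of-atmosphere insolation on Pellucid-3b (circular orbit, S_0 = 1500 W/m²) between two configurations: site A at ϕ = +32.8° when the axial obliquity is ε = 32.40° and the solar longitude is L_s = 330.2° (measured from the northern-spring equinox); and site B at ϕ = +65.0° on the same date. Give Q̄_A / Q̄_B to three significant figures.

Q̄_A / Q̄_B ≈ 5.84

— Configuration A (ϕ=+32.8°):
Solar declination: sin δ = sin ε · sin L_s = sin 32.40° × sin 330.2° = -0.26629, so δ = -15.444°.
cos h₀ = −tan(+32.8°) tan(-15.444°) = 0.1780, h₀ = 1.3918 rad.
Bracket: h₀ sin ϕ sin δ + cos ϕ cos δ sin h₀ = 1.3918×0.54171×-0.26629 + 0.84057×0.96389×0.98402 = -0.200770 + 0.797270 = 0.596500.
Q̄ = (S_0/π) × [bracket] = (1500/π) × 0.596500 = 284.81 W/m².
— Configuration B (ϕ=+65.0°):
cos h₀ = −tan(+65.0°) tan(-15.444°) = 0.5925, h₀ = 0.9367 rad.
Bracket: h₀ sin ϕ sin δ + cos ϕ cos δ sin h₀ = 0.9367×0.90631×-0.26629 + 0.42262×0.96389×0.80560 = -0.226064 + 0.328169 = 0.102105.
Q̄ = (S_0/π) × [bracket] = (1500/π) × 0.102105 = 48.752 W/m².
Ratio Q̄_A / Q̄_B = 284.81 / 48.752 = 5.842.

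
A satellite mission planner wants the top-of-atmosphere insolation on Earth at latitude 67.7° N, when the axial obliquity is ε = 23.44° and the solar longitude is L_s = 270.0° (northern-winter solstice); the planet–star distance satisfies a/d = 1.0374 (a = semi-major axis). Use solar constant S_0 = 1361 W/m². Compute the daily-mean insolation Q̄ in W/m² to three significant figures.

Solar declination: sin δ = sin ε · sin L_s = sin 23.44° × sin 270.0° = -0.39779, so δ = -23.440°.
cos h₀ = −tan(+67.7°) tan(-23.440°) = 1.0571 ≥ 1 ⇒ polar night, h₀ = 0 and Q̄ = 0.
Inverse-square distance factor (a/d)² = 1.0374² = 1.076199.

Q̄ ≈ 0.00 W/m²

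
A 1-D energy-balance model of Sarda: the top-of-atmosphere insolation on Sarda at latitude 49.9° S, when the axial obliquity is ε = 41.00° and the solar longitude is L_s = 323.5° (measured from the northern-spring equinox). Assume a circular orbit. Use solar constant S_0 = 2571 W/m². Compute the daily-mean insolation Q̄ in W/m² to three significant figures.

Solar declination: sin δ = sin ε · sin L_s = sin 41.00° × sin 323.5° = -0.39024, so δ = -22.969°.
cos h₀ = −tan(-49.9°) tan(-22.969°) = -0.5033, h₀ = 2.0982 rad.
Bracket: h₀ sin ϕ sin δ + cos ϕ cos δ sin h₀ = 2.0982×-0.76492×-0.39024 + 0.64412×0.92071×0.86409 = 0.626318 + 0.512447 = 1.138765.
Q̄ = (S_0/π) × [bracket] = (2571/π) × 1.138765 = 931.9 W/m².

Q̄ ≈ 932 W/m²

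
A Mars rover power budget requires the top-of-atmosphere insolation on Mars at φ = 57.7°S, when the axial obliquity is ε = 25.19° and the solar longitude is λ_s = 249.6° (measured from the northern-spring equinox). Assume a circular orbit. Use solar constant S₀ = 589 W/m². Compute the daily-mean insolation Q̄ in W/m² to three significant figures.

Solar declination: sin δ = sin ε · sin λ_s = sin 25.19° × sin 249.6° = -0.39893, so δ = -23.511°.
cos H₀ = −tan(-57.7°) tan(-23.511°) = -0.6882, H₀ = 2.3298 rad.
Bracket: H₀ sin φ sin δ + cos φ cos δ sin H₀ = 2.3298×-0.84526×-0.39893 + 0.53435×0.91698×0.72555 = 0.785608 + 0.355511 = 1.141119.
Q̄ = (S₀/π) × [bracket] = (589/π) × 1.141119 = 213.9 W/m².

Q̄ ≈ 214 W/m²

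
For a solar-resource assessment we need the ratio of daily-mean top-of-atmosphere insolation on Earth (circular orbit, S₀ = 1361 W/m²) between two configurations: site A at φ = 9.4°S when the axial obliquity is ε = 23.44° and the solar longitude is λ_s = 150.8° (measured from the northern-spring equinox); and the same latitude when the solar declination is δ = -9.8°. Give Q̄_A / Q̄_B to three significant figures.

— Configuration A (φ=-9.4°):
Solar declination: sin δ = sin ε · sin λ_s = sin 23.44° × sin 150.8° = 0.19406, so δ = +11.190°.
cos H₀ = −tan(-9.4°) tan(+11.190°) = 0.0327, H₀ = 1.5380 rad.
Bracket: H₀ sin φ sin δ + cos φ cos δ sin H₀ = 1.5380×-0.16333×0.19406 + 0.98657×0.98099×0.99946 = -0.048748 + 0.967293 = 0.918545.
Q̄ = (S₀/π) × [bracket] = (1361/π) × 0.918545 = 397.93 W/m².
— Configuration B (φ=-9.4°):
cos H₀ = −tan(-9.4°) tan(-9.800°) = -0.0286, H₀ = 1.5994 rad.
Bracket: H₀ sin φ sin δ + cos φ cos δ sin H₀ = 1.5994×-0.16333×-0.17021 + 0.98657×0.98541×0.99959 = 0.044464 + 0.971777 = 1.016241.
Q̄ = (S₀/π) × [bracket] = (1361/π) × 1.016241 = 440.26 W/m².
Ratio Q̄_A / Q̄_B = 397.93 / 440.26 = 0.9039.

Q̄_A / Q̄_B ≈ 0.904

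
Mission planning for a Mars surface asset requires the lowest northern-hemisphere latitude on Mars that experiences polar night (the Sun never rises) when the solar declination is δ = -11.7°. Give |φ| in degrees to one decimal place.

|φ| = 78.3°

Polar night requires cos H₀ = −tan φ tan δ ≥ 1, i.e. tan φ tan δ ≤ −1.
The boundary is |tan φ| · |tan δ| = 1, so |φ| = 90° − |δ| = 90° − 11.7° = 78.3° in the northern hemisphere.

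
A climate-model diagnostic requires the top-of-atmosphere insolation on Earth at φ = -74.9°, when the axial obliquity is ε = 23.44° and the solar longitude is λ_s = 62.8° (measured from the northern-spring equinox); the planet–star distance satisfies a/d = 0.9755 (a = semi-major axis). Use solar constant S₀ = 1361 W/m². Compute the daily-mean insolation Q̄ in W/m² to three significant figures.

Solar declination: sin δ = sin ε · sin λ_s = sin 23.44° × sin 62.8° = 0.35380, so δ = +20.720°.
cos H₀ = −tan(-74.9°) tan(+20.720°) = 1.4019 ≥ 1 ⇒ polar night, H₀ = 0 and Q̄ = 0.
Inverse-square distance factor (a/d)² = 0.9755² = 0.951600.

Q̄ ≈ 0.00 W/m²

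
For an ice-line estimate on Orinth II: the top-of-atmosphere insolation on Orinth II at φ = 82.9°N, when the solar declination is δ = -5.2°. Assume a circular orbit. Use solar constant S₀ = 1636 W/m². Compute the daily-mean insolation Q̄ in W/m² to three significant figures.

Q̄ ≈ 8.57 W/m²

cos H₀ = −tan(+82.9°) tan(-5.200°) = 0.7306, H₀ = 0.7515 rad.
Bracket: H₀ sin φ sin δ + cos φ cos δ sin H₀ = 0.7515×0.99233×-0.09063 + 0.12360×0.99588×0.68275 = -0.067586 + 0.084040 = 0.016454.
Q̄ = (S₀/π) × [bracket] = (1636/π) × 0.016454 = 8.569 W/m².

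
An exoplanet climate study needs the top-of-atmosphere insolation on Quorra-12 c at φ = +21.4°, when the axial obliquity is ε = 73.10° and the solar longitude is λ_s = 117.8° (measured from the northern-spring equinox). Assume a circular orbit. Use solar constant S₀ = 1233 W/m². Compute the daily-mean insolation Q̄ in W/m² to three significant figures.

Q̄ ≈ 424 W/m²

Solar declination: sin δ = sin ε · sin λ_s = sin 73.10° × sin 117.8° = 0.84638, so δ = +57.820°.
cos H₀ = −tan(+21.4°) tan(+57.820°) = -0.6228, H₀ = 2.2431 rad.
Bracket: H₀ sin φ sin δ + cos φ cos δ sin H₀ = 2.2431×0.36488×0.84638 + 0.93106×0.53258×0.78238 = 0.692730 + 0.387954 = 1.080684.
Q̄ = (S₀/π) × [bracket] = (1233/π) × 1.080684 = 424.1 W/m².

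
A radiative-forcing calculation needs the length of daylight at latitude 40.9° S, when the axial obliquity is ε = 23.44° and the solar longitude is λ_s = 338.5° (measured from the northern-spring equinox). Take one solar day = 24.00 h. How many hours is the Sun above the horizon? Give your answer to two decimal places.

Solar declination: sin δ = sin ε · sin λ_s = sin 23.44° × sin 338.5° = -0.14579, so δ = -8.383°.
cos H₀ = −tan φ · tan δ = −tan(-40.9°) × tan(-8.383°) = -0.1277, so H₀ = 1.6988 rad = 97.33°.
Daylight = 2H₀/(2π) × 24.00 h = (1.6988/π) × 24.00 = 12.98 h.

12.98 h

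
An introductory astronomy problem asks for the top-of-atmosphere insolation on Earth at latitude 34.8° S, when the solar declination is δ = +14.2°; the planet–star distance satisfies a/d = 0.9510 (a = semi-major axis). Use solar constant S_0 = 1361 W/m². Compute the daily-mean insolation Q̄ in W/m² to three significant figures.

cos h₀ = −tan(-34.8°) tan(+14.200°) = 0.1759, h₀ = 1.3940 rad.
Bracket: h₀ sin ϕ sin δ + cos ϕ cos δ sin h₀ = 1.3940×-0.57071×0.24531 + 0.82115×0.96945×0.98441 = -0.195161 + 0.783653 = 0.588492.
Inverse-square distance factor (a/d)² = 0.9510² = 0.904401.
Q̄ = (S_0/π) × 0.904401 × [bracket] = (1361/π) × 0.904401 × 0.588492 = 230.6 W/m².

Q̄ ≈ 231 W/m²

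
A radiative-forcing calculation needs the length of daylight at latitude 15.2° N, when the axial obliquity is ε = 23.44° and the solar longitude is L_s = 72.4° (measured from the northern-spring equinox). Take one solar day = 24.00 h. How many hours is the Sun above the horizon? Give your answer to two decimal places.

12.85 h

Solar declination: sin δ = sin ε · sin L_s = sin 23.44° × sin 72.4° = 0.37917, so δ = +22.282°.
cos h₀ = −tan ϕ · tan δ = −tan(+15.2°) × tan(+22.282°) = -0.1113, so h₀ = 1.6824 rad = 96.39°.
Daylight = 2h₀/(2π) × 24.00 h = (1.6824/π) × 24.00 = 12.85 h.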